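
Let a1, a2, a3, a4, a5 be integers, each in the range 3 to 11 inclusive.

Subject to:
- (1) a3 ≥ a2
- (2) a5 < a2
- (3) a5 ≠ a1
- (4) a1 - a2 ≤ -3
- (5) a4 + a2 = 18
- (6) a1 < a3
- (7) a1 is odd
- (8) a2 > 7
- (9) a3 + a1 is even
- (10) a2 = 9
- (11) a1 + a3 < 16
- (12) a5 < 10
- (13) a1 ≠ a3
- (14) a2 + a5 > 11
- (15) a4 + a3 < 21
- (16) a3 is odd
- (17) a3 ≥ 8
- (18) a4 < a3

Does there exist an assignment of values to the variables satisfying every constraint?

Try a1 = 3, a2 = 9, a3 = 11, a4 = 9, a5 = 4.
Check constraint 4: a1 - a2 = -6; constraint 5: a4 + a2 = 18; constraint 11: a1 + a3 = 14. The remaining constraints are straightforward to verify.

Satisfiable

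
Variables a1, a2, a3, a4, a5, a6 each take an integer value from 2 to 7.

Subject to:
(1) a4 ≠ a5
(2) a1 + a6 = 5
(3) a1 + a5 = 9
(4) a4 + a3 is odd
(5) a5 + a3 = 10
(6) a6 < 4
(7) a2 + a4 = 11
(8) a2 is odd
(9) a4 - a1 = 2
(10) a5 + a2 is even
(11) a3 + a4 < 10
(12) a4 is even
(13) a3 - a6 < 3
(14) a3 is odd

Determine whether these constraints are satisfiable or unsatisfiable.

Satisfiable

Take a1 = 2, a2 = 7, a3 = 3, a4 = 4, a5 = 7, a6 = 3. Then constraint 2: a1 + a6 = 5; constraint 3: a1 + a5 = 9; constraint 5: a5 + a3 = 10, and every other listed constraint is also met.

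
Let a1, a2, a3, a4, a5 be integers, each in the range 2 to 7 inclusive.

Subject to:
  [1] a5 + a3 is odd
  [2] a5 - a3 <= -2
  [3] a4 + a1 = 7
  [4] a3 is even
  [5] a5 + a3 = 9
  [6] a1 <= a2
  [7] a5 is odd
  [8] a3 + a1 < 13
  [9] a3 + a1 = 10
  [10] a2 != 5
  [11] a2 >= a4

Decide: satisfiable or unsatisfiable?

Take a1 = 4, a2 = 7, a3 = 6, a4 = 3, a5 = 3. Then constraint 2: a5 - a3 = -3; constraint 3: a4 + a1 = 7, and every other listed constraint is also met.

Satisfiable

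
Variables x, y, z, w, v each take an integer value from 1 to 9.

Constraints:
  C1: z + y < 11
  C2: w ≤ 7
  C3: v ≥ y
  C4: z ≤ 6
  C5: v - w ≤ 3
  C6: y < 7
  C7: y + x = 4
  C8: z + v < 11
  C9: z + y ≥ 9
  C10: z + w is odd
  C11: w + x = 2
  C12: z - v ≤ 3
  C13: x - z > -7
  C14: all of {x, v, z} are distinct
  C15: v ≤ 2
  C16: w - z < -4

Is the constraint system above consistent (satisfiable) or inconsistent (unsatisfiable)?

From constraint 4: z ≤ 6. From constraints 3 and 15: y ≤ v ≤ 2. Hence z + y ≤ 8. But constraint 9 requires z + y ≥ 9, and 9 > 8. Contradiction.

Unsatisfiable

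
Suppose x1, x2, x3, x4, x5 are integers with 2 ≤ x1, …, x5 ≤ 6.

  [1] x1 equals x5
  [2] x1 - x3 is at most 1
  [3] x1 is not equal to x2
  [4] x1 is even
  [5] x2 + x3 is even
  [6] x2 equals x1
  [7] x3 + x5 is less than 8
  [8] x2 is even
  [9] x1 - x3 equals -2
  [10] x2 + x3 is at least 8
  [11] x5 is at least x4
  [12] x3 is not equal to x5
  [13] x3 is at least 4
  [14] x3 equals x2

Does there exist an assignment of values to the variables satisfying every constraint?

From constraints 1, 6, and 14, x3 = x2 = x1 = x5, so x3 = x5. But constraint 12 says x3 ≠ x5. Contradiction.

Unsatisfiable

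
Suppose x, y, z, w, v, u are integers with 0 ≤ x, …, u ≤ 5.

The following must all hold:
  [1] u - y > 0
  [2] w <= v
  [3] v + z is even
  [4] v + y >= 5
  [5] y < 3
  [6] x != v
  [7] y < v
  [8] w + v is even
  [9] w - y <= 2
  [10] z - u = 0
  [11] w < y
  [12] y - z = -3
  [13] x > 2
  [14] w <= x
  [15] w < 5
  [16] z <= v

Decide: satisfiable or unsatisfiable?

One satisfying assignment is x = 5, y = 1, z = 4, w = 0, v = 4, u = 4.
For the less obvious constraints — constraint 1: u - y = 3; constraint 4: v + y = 5; constraint 9: w - y = -1 — and the others hold by inspection.

Satisfiable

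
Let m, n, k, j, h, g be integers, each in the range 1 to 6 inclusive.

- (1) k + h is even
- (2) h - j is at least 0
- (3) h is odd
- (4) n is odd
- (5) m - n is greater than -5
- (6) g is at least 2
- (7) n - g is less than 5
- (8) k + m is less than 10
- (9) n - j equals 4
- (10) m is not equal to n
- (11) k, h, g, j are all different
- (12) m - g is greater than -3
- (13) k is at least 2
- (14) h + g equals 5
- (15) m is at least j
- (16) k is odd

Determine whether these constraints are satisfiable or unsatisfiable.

Satisfiable

Try m = 2, n = 5, k = 5, j = 1, h = 3, g = 2.
Check constraint 2: h - j = 2; constraint 5: m - n = -3. The remaining constraints are straightforward to verify.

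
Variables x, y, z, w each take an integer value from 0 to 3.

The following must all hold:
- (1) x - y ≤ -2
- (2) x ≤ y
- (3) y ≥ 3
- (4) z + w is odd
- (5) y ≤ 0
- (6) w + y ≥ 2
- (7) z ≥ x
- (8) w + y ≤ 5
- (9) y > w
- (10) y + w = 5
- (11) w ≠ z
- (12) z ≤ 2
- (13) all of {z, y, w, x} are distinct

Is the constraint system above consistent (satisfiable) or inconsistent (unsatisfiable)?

From constraint 3: y ≥ 3. From constraint 5: y ≤ 0. But 0 < 3, so no value of y works.

Unsatisfiable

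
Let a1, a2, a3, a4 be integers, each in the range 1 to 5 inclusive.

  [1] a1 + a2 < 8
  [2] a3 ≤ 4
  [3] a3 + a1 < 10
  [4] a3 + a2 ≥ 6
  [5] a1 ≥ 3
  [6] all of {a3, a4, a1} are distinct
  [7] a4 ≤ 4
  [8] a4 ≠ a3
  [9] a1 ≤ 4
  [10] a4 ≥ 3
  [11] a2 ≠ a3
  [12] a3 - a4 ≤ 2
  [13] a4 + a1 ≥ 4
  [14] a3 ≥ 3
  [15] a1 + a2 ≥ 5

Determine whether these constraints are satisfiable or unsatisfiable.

Unsatisfiable

Constraints 2, 5, 7, 9, 10, and 14 confine each of a3, a4, a1 to the 2 values {3, 4}.
Constraint 6 requires all 3 of them to be distinct, but only 2 values are available — impossible by the pigeonhole principle.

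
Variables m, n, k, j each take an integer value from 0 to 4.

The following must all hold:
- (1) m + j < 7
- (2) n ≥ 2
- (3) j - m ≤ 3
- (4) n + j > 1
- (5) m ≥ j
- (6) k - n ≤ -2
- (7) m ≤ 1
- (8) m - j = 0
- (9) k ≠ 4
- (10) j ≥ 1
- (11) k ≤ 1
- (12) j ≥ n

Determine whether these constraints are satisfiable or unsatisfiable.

Unsatisfiable

From constraints 2 and 12: j ≥ n and n ≥ 2, so j ≥ 2. From constraints 5 and 7: j ≤ m and m ≤ 1, so j ≤ 1. But 1 < 2, so no value of j works.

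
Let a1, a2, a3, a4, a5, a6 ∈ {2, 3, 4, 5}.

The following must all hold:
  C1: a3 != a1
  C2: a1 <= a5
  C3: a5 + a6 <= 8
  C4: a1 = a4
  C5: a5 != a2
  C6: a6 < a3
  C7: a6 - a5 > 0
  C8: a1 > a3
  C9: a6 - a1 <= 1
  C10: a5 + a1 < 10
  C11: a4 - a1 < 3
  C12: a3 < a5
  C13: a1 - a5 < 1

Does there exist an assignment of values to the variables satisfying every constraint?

Unsatisfiable

Constraints 2, 6, 7, and 8 give a5 < a6, a6 < a3, a3 < a1, a1 ≤ a5. Chaining: a5 < a6 < a3 < a1 ≤ a5, which forces a5 < a5 — impossible.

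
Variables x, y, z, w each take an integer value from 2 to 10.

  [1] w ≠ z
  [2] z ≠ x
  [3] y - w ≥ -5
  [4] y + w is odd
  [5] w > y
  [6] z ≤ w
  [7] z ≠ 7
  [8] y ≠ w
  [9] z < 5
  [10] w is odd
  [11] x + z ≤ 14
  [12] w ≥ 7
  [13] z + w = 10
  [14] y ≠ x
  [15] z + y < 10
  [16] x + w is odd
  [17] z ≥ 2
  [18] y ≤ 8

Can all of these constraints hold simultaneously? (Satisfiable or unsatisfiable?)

One satisfying assignment is x = 10, y = 4, z = 3, w = 7.
For the less obvious constraints — constraint 3: y - w = -3; constraint 11: x + z = 13 — and the others hold by inspection.

Satisfiable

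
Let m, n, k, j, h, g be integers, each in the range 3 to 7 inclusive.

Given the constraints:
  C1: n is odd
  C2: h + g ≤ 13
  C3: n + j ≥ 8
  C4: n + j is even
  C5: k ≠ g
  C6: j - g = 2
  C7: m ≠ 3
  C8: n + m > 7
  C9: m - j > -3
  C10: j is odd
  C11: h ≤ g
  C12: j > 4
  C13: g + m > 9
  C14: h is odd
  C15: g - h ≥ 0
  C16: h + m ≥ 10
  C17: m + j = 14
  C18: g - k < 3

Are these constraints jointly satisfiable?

One satisfying assignment is m = 7, n = 3, k = 3, j = 7, h = 5, g = 5.
For the less obvious constraints — constraint 2: h + g = 10; constraint 3: n + j = 10; constraint 6: j - g = 2 — and the others hold by inspection.

Satisfiable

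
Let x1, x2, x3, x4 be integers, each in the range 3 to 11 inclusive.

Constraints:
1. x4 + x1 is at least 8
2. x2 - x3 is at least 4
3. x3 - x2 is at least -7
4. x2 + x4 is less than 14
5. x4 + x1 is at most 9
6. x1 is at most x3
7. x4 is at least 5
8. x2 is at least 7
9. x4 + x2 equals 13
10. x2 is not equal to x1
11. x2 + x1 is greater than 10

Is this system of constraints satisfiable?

Take x1 = 4, x2 = 8, x3 = 4, x4 = 5. Then constraint 1: x4 + x1 = 9; constraint 2: x2 - x3 = 4; constraint 3: x3 - x2 = -4, and every other listed constraint is also met.

Satisfiable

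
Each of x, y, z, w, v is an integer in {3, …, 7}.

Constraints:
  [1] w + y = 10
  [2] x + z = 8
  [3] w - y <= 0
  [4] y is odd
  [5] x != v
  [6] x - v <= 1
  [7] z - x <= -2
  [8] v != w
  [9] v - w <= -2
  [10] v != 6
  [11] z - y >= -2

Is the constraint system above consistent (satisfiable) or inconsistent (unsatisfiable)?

Unsatisfiable

Constraints 3, 6, 7, 9, and 11 give w − v ≥ 2, v − x ≥ -1, x − z ≥ 2, z − y ≥ -2, y − w ≥ 0.
Adding all 5 inequalities: the left sides telescope to 0, and the right sides sum to 2 + (-1) + 2 + (-2) + 0 = 1. So 0 ≥ 1, which is false.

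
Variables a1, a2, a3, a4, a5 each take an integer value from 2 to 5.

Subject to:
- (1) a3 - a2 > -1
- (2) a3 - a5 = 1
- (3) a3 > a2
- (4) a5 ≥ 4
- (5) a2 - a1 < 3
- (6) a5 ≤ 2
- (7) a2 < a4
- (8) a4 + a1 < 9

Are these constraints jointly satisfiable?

Unsatisfiable

From constraint 4: a5 ≥ 4. From constraint 6: a5 ≤ 2. But 2 < 4, so no value of a5 works.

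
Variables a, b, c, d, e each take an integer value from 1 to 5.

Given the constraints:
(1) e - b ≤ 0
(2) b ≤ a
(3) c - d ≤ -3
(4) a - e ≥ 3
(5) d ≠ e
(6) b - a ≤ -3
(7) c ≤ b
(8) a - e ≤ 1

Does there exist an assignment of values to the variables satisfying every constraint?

Constraints 1, 6, and 8 give b − e ≥ 0, e − a ≥ -1, a − b ≥ 3.
Adding all 3 inequalities: the left sides telescope to 0, and the right sides sum to 0 + (-1) + 3 = 2. So 0 ≥ 2, which is false.

Unsatisfiable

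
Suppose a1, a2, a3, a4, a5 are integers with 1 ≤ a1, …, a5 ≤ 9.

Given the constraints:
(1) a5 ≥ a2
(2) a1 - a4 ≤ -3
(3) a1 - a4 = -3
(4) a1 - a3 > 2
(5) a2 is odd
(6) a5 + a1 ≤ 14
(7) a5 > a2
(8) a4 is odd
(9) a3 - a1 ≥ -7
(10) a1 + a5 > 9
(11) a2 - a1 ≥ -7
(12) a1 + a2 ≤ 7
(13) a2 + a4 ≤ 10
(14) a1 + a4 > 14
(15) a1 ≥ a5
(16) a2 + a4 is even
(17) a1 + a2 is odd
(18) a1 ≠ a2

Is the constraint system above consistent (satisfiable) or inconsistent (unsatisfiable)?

The assignment a1 = 6, a2 = 1, a3 = 1, a4 = 9, a5 = 5 works:
  constraint 2 holds since a1 - a4 = -3.
  constraint 3 holds since a1 - a4 = -3.
  constraint 4 holds since a1 - a3 = 5.
The rest check out directly.

Satisfiable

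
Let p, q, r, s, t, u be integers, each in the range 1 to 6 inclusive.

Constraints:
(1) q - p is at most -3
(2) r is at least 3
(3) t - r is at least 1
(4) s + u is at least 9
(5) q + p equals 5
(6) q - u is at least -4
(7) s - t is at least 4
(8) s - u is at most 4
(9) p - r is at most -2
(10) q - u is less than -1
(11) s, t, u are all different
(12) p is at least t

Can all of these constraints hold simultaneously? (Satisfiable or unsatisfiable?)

Constraints 1, 3, 6, 7, 8, and 9 give p − q ≥ 3, q − u ≥ -4, u − s ≥ -4, s − t ≥ 4, t − r ≥ 1, r − p ≥ 2.
Adding all 6 inequalities: the left sides telescope to 0, and the right sides sum to 3 + (-4) + (-4) + 4 + 1 + 2 = 2. So 0 ≥ 2, which is false.

Unsatisfiable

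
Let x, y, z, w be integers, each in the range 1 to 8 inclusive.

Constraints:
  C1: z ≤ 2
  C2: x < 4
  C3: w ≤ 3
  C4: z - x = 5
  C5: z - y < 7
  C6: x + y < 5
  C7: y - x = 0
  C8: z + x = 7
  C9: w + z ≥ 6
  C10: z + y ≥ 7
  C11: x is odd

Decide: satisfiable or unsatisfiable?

From constraint 3: w ≤ 3. From constraint 1: z ≤ 2. Hence w + z ≤ 5. But constraint 9 requires w + z ≥ 6, and 6 > 5. Contradiction.

Unsatisfiable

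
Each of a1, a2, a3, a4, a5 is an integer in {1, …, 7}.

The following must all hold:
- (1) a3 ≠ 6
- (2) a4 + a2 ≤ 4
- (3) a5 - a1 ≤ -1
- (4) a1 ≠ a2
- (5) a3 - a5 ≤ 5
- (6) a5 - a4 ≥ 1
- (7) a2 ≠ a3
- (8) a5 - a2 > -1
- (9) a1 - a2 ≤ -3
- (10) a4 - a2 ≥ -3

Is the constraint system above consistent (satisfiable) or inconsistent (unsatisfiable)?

Constraints 3, 6, 9, and 10 give a1 − a5 ≥ 1, a5 − a4 ≥ 1, a4 − a2 ≥ -3, a2 − a1 ≥ 3.
Adding all 4 inequalities: the left sides telescope to 0, and the right sides sum to 1 + 1 + (-3) + 3 = 2. So 0 ≥ 2, which is false.

Unsatisfiable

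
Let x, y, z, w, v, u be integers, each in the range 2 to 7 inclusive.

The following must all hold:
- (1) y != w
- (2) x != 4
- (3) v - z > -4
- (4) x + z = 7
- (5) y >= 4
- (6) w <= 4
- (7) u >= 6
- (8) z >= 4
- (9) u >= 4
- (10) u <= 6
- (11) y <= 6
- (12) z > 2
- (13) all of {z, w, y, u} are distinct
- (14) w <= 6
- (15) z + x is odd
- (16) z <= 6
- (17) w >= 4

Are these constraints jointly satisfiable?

Constraints 5, 8, 9, 10, 11, 14, 16, and 17 confine each of z, w, y, u to the 3 values {4, …, 6}.
Constraint 13 requires all 4 of them to be distinct, but only 3 values are available — impossible by the pigeonhole principle.

Unsatisfiable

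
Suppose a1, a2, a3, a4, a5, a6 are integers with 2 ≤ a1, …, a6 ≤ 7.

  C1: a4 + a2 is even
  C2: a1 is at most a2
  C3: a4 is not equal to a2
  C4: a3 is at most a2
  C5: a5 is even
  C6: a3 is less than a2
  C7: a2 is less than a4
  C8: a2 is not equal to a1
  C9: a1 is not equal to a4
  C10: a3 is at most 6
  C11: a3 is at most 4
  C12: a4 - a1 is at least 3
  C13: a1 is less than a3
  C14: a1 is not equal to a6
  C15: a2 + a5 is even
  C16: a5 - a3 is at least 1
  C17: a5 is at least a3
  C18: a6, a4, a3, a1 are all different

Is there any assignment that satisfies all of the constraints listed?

Try a1 = 2, a2 = 4, a3 = 3, a4 = 6, a5 = 4, a6 = 4.
Check constraint 12: a4 - a1 = 4; constraint 16: a5 - a3 = 1. The remaining constraints are straightforward to verify.

Satisfiable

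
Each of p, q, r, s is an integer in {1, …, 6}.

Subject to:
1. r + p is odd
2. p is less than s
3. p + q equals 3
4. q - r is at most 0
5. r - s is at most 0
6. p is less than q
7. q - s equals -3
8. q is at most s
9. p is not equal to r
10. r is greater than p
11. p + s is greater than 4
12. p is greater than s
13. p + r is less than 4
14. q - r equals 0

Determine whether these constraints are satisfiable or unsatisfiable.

Unsatisfiable

Constraints 4, 5, 6, and 12 give p < q, q ≤ r, r ≤ s, s < p. Chaining: p < q ≤ r ≤ s < p, which forces p < p — impossible.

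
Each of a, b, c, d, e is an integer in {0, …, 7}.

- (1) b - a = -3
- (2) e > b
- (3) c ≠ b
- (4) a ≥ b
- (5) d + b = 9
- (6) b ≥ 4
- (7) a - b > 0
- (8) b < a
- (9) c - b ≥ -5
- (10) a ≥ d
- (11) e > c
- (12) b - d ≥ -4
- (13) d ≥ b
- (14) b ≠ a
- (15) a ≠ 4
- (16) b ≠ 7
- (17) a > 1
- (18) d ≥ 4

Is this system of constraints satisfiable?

Try a = 7, b = 4, c = 1, d = 5, e = 7.
Check constraint 1: b - a = -3; constraint 5: d + b = 9. The remaining constraints are straightforward to verify.

Satisfiable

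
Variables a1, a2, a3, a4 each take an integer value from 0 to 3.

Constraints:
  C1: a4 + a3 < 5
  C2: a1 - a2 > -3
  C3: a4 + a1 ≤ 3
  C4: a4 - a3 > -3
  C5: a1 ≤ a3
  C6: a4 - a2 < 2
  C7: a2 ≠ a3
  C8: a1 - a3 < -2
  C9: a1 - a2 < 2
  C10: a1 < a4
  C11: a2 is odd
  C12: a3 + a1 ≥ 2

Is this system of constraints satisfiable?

Take a1 = 0, a2 = 1, a3 = 3, a4 = 1. Then constraint 1: a4 + a3 = 4; constraint 2: a1 - a2 = -1; constraint 3: a4 + a1 = 1, and every other listed constraint is also met.

Satisfiable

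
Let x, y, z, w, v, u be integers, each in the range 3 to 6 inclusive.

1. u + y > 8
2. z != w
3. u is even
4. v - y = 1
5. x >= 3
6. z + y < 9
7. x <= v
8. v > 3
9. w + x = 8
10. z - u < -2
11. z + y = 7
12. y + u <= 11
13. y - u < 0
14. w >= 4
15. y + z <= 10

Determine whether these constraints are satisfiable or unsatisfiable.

Setting (x, y, z, w, v, u) = (4, 4, 3, 4, 5, 6) satisfies everything: constraint 1: u + y = 10; constraint 4: v - y = 1; constraint 6: z + y = 7, and the others follow.

Satisfiable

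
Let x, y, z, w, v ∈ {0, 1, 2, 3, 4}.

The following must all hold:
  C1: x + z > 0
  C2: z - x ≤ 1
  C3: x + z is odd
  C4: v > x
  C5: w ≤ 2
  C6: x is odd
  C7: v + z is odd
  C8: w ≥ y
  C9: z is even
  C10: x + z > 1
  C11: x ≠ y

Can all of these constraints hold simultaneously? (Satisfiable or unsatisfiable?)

Setting (x, y, z, w, v) = (1, 0, 2, 2, 3) satisfies everything: constraint 1: x + z = 3; constraint 2: z - x = 1, and the others follow.

Satisfiable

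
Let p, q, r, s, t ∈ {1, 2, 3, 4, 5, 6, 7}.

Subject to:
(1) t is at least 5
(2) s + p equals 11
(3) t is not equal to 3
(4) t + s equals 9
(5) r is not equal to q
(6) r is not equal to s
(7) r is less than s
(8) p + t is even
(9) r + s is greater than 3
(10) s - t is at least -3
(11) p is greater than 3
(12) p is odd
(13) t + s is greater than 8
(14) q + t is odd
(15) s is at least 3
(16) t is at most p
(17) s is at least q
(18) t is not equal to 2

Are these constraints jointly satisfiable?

Satisfiable

One satisfying assignment is p = 7, q = 4, r = 2, s = 4, t = 5.
For the less obvious constraints — constraint 2: s + p = 11; constraint 4: t + s = 9 — and the others hold by inspection.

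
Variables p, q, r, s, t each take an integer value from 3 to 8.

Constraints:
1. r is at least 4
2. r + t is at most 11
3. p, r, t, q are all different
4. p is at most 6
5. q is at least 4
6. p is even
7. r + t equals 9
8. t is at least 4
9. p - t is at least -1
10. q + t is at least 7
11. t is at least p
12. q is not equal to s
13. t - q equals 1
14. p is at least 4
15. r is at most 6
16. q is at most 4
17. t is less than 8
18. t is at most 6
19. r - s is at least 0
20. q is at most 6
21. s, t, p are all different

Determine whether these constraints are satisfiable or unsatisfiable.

Unsatisfiable

Constraints 1, 4, 5, 8, 14, 15, 18, and 20 confine each of p, r, t, q to the 3 values {4, …, 6}.
Constraint 3 requires all 4 of them to be distinct, but only 3 values are available — impossible by the pigeonhole principle.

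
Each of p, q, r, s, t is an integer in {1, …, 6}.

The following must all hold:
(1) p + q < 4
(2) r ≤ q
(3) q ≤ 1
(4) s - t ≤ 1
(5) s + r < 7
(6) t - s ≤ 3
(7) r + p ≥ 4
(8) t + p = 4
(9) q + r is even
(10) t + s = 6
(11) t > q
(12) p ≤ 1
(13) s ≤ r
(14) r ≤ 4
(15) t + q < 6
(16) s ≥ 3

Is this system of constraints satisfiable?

Unsatisfiable

From constraints 13 and 16: r ≥ s and s ≥ 3, so r ≥ 3. From constraints 2 and 3: r ≤ q and q ≤ 1, so r ≤ 1. But 1 < 3, so no value of r works.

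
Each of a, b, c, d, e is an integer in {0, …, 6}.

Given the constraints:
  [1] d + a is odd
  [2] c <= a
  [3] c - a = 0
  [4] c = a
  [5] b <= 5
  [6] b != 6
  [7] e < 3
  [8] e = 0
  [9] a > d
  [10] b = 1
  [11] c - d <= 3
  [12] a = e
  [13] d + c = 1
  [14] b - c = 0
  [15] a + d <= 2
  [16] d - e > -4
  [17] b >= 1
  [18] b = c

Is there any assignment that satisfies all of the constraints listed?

Constraint 10 fixes b = 1 and constraint 8 fixes e = 0. Constraints 4, 12, and 18 give b = c = a = e, so b = e. But 1 ≠ 0 — contradiction.

Unsatisfiable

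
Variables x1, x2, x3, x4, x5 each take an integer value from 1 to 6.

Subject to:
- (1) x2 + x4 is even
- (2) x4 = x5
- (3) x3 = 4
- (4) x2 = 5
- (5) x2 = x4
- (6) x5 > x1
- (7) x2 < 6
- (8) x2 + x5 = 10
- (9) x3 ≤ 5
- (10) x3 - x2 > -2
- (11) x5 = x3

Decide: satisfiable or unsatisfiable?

Constraint 4 fixes x2 = 5 and constraint 3 fixes x3 = 4. Constraints 2, 5, and 11 give x2 = x4 = x5 = x3, so x2 = x3. But 5 ≠ 4 — contradiction.

Unsatisfiable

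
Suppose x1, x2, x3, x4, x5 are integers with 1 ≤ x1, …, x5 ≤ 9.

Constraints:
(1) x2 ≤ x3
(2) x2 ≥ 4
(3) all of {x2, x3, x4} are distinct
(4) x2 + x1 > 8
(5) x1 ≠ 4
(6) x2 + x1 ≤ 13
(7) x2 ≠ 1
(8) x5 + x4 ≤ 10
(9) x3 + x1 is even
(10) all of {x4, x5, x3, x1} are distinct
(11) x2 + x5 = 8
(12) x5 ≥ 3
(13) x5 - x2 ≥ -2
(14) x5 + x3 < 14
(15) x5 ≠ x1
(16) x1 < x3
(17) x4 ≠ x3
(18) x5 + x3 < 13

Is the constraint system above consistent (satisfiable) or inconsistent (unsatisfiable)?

Satisfiable

Setting (x1, x2, x3, x4, x5) = (6, 5, 8, 7, 3) satisfies everything: constraint 4: x2 + x1 = 11; constraint 6: x2 + x1 = 11; constraint 8: x5 + x4 = 10, and the others follow.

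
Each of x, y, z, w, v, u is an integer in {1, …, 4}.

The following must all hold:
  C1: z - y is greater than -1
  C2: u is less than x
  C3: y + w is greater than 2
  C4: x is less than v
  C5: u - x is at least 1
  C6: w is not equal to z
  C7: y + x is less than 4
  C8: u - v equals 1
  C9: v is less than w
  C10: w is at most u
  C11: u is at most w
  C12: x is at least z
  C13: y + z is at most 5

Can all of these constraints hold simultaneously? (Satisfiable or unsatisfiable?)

Unsatisfiable

Constraints 2, 4, 9, and 10 give u < x, x < v, v < w, w ≤ u. Chaining: u < x < v < w ≤ u, which forces u < u — impossible.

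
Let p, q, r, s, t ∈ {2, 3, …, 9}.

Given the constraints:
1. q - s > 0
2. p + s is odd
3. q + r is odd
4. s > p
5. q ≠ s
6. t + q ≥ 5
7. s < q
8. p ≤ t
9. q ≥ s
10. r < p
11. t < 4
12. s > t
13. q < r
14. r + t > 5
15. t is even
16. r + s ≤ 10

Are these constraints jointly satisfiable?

Constraints 7, 8, 10, 12, and 13 give q < r, r < p, p ≤ t, t < s, s < q. Chaining: q < r < p ≤ t < s < q, which forces q < q — impossible.

Unsatisfiable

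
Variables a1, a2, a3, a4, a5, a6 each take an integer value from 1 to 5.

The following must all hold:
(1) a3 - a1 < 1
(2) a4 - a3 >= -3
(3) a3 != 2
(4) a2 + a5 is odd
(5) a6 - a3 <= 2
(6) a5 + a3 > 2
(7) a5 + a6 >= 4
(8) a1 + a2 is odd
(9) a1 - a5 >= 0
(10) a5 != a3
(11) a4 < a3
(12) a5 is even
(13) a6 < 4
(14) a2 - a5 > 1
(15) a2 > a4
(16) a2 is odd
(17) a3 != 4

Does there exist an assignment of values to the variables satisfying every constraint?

Try a1 = 4, a2 = 5, a3 = 3, a4 = 1, a5 = 2, a6 = 3.
Check constraint 1: a3 - a1 = -1; constraint 2: a4 - a3 = -2; constraint 5: a6 - a3 = 0. The remaining constraints are straightforward to verify.

Satisfiable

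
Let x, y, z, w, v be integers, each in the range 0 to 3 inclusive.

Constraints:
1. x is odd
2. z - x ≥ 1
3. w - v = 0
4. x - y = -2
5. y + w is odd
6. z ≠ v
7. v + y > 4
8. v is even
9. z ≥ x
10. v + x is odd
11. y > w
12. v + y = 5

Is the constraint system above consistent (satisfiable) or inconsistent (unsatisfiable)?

Try x = 1, y = 3, z = 3, w = 2, v = 2.
Check constraint 2: z - x = 2; constraint 3: w - v = 0. The remaining constraints are straightforward to verify.

Satisfiable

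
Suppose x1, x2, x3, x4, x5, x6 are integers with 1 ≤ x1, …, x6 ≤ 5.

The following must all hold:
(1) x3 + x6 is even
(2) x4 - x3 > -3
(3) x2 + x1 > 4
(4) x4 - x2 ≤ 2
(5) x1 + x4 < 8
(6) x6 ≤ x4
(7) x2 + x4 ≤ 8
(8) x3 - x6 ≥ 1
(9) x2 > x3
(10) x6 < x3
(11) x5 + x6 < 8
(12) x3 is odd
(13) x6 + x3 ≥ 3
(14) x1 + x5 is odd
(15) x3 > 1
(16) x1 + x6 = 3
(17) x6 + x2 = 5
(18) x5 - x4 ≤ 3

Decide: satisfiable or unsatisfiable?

Setting (x1, x2, x3, x4, x5, x6) = (2, 4, 3, 3, 5, 1) satisfies everything: constraint 2: x4 - x3 = 0; constraint 3: x2 + x1 = 6; constraint 4: x4 - x2 = -1, and the others follow.

Satisfiable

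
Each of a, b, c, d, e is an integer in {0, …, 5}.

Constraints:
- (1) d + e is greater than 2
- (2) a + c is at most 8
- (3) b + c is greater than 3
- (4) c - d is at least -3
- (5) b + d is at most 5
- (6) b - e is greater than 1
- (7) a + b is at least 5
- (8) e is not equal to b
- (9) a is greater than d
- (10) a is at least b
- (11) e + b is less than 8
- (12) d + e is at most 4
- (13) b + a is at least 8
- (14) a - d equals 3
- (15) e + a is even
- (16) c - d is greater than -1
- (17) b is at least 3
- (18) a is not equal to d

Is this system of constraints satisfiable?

Setting (a, b, c, d, e) = (4, 4, 1, 1, 2) satisfies everything: constraint 1: d + e = 3; constraint 2: a + c = 5, and the others follow.

Satisfiable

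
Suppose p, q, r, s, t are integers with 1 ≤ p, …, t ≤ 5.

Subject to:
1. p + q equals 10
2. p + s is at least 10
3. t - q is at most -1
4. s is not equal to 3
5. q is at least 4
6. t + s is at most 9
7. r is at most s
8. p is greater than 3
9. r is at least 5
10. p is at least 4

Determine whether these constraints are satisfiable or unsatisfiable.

Satisfiable

The assignment p = 5, q = 5, r = 5, s = 5, t = 3 works:
  constraint 1 holds since p + q = 10.
  constraint 2 holds since p + s = 10.
The rest check out directly.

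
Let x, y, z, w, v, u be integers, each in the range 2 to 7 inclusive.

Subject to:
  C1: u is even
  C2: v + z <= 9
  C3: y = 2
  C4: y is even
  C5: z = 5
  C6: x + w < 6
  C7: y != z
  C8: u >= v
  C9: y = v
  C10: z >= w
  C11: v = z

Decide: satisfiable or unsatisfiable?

Constraint 3 fixes y = 2 and constraint 5 fixes z = 5. Constraints 9 and 11 give y = v = z, so y = z. But 2 ≠ 5 — contradiction.

Unsatisfiable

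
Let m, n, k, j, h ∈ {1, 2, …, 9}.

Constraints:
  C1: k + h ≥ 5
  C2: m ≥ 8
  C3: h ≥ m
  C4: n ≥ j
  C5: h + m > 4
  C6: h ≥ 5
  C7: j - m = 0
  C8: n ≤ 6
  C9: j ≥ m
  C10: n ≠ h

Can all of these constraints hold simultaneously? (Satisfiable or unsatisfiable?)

From constraints 2 and 9: j ≥ m and m ≥ 8, so j ≥ 8. From constraints 4 and 8: j ≤ n and n ≤ 6, so j ≤ 6. But 6 < 8, so no value of j works.

Unsatisfiable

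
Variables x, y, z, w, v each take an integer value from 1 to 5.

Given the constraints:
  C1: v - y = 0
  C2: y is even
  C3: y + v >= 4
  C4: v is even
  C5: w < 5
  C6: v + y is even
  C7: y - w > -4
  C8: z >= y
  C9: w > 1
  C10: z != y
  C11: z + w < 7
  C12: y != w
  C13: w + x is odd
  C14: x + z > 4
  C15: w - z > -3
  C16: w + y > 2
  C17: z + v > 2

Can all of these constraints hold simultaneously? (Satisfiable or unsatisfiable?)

Try x = 2, y = 2, z = 3, w = 3, v = 2.
Check constraint 1: v - y = 0; constraint 3: y + v = 4. The remaining constraints are straightforward to verify.

Satisfiable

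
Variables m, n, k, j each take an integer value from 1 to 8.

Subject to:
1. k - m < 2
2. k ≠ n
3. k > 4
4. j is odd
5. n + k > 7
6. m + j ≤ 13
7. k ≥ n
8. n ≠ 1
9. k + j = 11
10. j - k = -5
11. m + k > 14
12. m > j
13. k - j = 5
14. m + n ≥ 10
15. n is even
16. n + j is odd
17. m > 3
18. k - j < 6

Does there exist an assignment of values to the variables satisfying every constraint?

Try m = 8, n = 2, k = 8, j = 3.
Check constraint 1: k - m = 0; constraint 5: n + k = 10. The remaining constraints are straightforward to verify.

Satisfiable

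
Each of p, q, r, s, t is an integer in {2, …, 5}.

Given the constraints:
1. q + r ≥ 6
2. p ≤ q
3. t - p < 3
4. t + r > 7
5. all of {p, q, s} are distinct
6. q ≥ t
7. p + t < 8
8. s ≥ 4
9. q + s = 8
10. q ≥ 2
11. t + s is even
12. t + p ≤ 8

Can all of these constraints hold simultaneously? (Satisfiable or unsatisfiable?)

Satisfiable

Try p = 2, q = 3, r = 5, s = 5, t = 3.
Check constraint 1: q + r = 8; constraint 3: t - p = 1. The remaining constraints are straightforward to verify.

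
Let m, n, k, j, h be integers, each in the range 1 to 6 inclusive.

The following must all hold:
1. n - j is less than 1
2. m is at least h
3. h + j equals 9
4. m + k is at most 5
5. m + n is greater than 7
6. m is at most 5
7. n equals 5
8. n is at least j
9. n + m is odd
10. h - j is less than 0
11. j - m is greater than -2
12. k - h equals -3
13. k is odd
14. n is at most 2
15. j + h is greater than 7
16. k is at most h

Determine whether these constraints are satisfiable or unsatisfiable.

Unsatisfiable

From constraints 2 and 6: h ≤ m ≤ 5. From constraints 8 and 14: j ≤ n ≤ 2. Hence h + j ≤ 7. But constraint 3 requires h + j = 9, and 9 > 7. Contradiction.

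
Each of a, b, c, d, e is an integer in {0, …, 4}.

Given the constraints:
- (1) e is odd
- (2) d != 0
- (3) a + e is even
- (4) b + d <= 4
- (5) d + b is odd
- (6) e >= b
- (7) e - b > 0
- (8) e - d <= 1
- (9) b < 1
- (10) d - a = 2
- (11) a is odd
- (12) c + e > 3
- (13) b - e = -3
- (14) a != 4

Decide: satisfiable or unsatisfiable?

Satisfiable

The assignment a = 1, b = 0, c = 3, d = 3, e = 3 works:
  constraint 4 holds since b + d = 3.
  constraint 7 holds since e - b = 3.
  constraint 8 holds since e - d = 0.
The rest check out directly.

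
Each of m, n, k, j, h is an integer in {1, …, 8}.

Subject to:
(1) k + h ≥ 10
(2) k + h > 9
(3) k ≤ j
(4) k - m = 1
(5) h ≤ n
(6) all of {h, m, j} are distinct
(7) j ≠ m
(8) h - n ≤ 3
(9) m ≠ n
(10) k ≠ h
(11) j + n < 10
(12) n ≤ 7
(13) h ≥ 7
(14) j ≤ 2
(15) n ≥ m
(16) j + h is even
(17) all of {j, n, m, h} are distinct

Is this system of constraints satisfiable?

Unsatisfiable

From constraints 3 and 14: k ≤ j ≤ 2. From constraints 5 and 12: h ≤ n ≤ 7. Hence k + h ≤ 9. But constraint 1 requires k + h ≥ 10, and 10 > 9. Contradiction.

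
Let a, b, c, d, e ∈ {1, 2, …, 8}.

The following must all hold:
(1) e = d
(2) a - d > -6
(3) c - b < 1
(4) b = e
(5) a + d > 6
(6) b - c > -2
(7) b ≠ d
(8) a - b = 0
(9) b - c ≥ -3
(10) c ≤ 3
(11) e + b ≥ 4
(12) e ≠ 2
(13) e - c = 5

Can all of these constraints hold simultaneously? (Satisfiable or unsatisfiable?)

From constraints 1 and 4, b = e = d, so b = d. But constraint 7 says b ≠ d. Contradiction.

Unsatisfiable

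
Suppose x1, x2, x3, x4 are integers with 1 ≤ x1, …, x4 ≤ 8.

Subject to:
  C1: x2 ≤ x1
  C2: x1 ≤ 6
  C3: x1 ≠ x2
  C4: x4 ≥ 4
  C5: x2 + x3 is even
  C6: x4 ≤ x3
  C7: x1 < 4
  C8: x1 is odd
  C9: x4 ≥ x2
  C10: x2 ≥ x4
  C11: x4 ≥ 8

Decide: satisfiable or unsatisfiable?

From constraints 10 and 11: x2 ≥ x4 and x4 ≥ 8, so x2 ≥ 8. From constraints 1 and 2: x2 ≤ x1 and x1 ≤ 6, so x2 ≤ 6. But 6 < 8, so no value of x2 works.

Unsatisfiable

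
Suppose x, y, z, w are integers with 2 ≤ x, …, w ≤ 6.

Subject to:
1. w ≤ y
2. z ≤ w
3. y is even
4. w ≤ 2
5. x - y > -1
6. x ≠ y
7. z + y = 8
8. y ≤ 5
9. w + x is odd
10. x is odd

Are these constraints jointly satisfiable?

From constraints 2 and 4: z ≤ w ≤ 2. From constraint 8: y ≤ 5. Hence z + y ≤ 7. But constraint 7 requires z + y = 8, and 8 > 7. Contradiction.

Unsatisfiable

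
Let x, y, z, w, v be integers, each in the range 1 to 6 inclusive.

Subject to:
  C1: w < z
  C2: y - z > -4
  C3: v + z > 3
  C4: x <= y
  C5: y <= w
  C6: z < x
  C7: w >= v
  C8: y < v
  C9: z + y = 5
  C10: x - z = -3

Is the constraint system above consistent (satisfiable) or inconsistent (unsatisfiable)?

Constraints 1, 4, 6, 7, and 8 give x ≤ y, y < v, v ≤ w, w < z, z < x. Chaining: x ≤ y < v ≤ w < z < x, which forces x < x — impossible.

Unsatisfiable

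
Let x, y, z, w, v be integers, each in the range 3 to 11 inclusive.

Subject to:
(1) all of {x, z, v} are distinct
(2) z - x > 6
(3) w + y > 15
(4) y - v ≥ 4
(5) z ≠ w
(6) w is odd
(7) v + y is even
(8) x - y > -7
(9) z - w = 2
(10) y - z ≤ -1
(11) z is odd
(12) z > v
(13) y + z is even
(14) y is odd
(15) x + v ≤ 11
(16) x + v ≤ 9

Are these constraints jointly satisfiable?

Setting (x, y, z, w, v) = (4, 9, 11, 9, 5) satisfies everything: constraint 2: z - x = 7; constraint 3: w + y = 18, and the others follow.

Satisfiable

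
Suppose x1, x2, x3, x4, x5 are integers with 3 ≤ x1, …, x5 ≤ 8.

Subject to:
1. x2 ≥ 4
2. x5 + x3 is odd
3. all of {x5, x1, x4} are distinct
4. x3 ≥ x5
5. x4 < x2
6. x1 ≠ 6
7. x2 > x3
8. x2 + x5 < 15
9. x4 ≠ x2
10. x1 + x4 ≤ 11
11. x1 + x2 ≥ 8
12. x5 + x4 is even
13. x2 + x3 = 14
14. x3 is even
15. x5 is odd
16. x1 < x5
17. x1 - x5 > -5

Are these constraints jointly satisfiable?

Satisfiable

Try x1 = 3, x2 = 8, x3 = 6, x4 = 7, x5 = 5.
Check constraint 8: x2 + x5 = 13; constraint 10: x1 + x4 = 10. The remaining constraints are straightforward to verify.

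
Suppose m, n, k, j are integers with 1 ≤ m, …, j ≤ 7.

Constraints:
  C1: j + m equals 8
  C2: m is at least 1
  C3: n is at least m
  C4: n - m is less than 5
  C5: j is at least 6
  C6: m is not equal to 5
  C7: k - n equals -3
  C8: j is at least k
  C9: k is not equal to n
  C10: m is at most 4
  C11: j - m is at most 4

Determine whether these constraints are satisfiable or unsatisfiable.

Satisfiable

One satisfying assignment is m = 2, n = 5, k = 2, j = 6.
For the less obvious constraints — constraint 1: j + m = 8; constraint 4: n - m = 3 — and the others hold by inspection.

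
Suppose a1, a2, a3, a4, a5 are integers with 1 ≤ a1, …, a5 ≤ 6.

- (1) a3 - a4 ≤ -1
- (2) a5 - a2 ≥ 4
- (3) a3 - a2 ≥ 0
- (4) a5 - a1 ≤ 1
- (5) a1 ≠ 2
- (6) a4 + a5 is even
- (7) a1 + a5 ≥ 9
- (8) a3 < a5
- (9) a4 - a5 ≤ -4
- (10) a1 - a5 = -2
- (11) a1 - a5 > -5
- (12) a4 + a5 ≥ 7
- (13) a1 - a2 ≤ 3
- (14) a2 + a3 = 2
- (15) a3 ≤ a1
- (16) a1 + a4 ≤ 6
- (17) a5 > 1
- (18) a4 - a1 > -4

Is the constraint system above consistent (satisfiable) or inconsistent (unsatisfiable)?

Unsatisfiable

Constraints 1, 3, 4, 9, and 13 give a3 − a2 ≥ 0, a2 − a1 ≥ -3, a1 − a5 ≥ -1, a5 − a4 ≥ 4, a4 − a3 ≥ 1.
Adding all 5 inequalities: the left sides telescope to 0, and the right sides sum to 0 + (-3) + (-1) + 4 + 1 = 1. So 0 ≥ 1, which is false.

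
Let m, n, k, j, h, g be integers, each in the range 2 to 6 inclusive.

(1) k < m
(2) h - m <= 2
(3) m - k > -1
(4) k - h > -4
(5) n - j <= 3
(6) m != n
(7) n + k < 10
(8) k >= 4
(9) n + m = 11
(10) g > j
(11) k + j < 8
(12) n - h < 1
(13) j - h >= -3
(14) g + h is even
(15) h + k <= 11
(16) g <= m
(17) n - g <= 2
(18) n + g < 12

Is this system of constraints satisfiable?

Satisfiable

Setting (m, n, k, j, h, g) = (6, 5, 4, 3, 5, 5) satisfies everything: constraint 2: h - m = -1; constraint 3: m - k = 2; constraint 4: k - h = -1, and the others follow.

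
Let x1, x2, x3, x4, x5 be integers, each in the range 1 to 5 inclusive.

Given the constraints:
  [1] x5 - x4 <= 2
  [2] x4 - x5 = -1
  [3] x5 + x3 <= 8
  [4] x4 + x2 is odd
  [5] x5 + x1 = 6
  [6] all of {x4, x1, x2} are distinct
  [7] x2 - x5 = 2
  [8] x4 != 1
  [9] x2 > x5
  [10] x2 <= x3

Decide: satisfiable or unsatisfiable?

Setting (x1, x2, x3, x4, x5) = (3, 5, 5, 2, 3) satisfies everything: constraint 1: x5 - x4 = 1; constraint 2: x4 - x5 = -1; constraint 3: x5 + x3 = 8, and the others follow.

Satisfiable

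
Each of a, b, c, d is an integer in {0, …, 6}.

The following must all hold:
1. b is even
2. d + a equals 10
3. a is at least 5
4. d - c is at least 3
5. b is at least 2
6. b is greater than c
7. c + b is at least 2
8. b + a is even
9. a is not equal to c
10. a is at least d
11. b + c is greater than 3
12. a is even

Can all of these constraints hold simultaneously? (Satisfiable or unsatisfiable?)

Setting (a, b, c, d) = (6, 4, 0, 4) satisfies everything: constraint 2: d + a = 10; constraint 4: d - c = 4; constraint 7: c + b = 4, and the others follow.

Satisfiable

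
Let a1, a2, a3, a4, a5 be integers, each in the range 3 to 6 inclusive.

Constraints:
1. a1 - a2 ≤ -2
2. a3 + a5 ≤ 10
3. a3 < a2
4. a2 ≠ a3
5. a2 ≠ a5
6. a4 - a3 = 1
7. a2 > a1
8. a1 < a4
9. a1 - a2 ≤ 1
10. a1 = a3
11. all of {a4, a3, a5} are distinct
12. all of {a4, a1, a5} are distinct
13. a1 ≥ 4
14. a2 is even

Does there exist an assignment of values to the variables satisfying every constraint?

Satisfiable

One satisfying assignment is a1 = 4, a2 = 6, a3 = 4, a4 = 5, a5 = 3.
For the less obvious constraints — constraint 1: a1 - a2 = -2; constraint 2: a3 + a5 = 7 — and the others hold by inspection.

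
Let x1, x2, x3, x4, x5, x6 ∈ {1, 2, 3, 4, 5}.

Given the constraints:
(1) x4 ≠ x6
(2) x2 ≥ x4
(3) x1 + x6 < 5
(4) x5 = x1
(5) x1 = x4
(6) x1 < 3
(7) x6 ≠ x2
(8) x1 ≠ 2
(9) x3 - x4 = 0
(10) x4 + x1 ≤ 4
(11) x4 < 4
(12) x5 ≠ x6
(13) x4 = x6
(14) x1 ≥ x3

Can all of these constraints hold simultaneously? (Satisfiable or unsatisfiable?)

Unsatisfiable

From constraints 4, 5, and 13, x5 = x1 = x4 = x6, so x5 = x6. But constraint 12 says x5 ≠ x6. Contradiction.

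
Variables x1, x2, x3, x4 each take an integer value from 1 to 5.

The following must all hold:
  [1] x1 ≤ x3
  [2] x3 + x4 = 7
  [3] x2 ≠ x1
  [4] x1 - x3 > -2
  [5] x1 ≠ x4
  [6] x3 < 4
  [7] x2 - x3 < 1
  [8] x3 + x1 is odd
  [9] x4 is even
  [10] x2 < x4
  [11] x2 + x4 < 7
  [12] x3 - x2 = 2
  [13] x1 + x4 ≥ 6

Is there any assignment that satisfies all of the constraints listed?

Try x1 = 2, x2 = 1, x3 = 3, x4 = 4.
Check constraint 2: x3 + x4 = 7; constraint 4: x1 - x3 = -1; constraint 7: x2 - x3 = -2. The remaining constraints are straightforward to verify.

Satisfiable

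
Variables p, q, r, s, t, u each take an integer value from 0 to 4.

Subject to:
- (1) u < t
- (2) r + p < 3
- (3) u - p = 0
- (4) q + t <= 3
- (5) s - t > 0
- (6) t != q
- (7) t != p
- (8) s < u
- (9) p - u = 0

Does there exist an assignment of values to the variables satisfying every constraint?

Constraints 1, 5, and 8 give t < s, s < u, u < t. Chaining: t < s < u < t, which forces t < t — impossible.

Unsatisfiable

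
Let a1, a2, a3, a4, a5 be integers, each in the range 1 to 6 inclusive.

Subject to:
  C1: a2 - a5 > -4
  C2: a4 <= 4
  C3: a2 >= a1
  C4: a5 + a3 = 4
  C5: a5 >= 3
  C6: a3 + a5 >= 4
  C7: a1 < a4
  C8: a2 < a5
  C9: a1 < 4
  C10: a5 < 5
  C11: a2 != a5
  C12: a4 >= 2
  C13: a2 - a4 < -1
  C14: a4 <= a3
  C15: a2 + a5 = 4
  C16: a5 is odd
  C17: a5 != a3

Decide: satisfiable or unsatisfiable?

From constraint 5: a5 ≥ 3. From constraints 12 and 14: a3 ≥ a4 ≥ 2. Hence a5 + a3 ≥ 5. But constraint 4 requires a5 + a3 = 4, and 4 < 5. Contradiction.

Unsatisfiable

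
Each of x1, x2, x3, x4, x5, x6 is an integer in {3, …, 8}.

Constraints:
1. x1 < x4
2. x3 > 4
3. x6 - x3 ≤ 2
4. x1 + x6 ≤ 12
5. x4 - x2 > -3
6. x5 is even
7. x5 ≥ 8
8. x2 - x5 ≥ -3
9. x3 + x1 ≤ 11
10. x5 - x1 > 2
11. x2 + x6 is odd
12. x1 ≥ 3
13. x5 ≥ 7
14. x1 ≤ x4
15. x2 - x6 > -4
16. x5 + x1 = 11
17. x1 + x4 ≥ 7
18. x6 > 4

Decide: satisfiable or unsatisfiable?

Satisfiable

One satisfying assignment is x1 = 3, x2 = 7, x3 = 7, x4 = 5, x5 = 8, x6 = 8.
For the less obvious constraints — constraint 3: x6 - x3 = 1; constraint 4: x1 + x6 = 11; constraint 5: x4 - x2 = -2 — and the others hold by inspection.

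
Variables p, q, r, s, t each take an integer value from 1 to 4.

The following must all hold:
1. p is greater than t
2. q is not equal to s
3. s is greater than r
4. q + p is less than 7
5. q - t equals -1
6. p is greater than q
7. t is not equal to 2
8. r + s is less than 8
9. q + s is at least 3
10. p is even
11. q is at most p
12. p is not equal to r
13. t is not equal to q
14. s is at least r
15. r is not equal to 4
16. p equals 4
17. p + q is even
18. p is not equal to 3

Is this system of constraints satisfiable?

Satisfiable

One satisfying assignment is p = 4, q = 2, r = 2, s = 3, t = 3.
For the less obvious constraints — constraint 4: q + p = 6; constraint 5: q - t = -1; constraint 8: r + s = 5 — and the others hold by inspection.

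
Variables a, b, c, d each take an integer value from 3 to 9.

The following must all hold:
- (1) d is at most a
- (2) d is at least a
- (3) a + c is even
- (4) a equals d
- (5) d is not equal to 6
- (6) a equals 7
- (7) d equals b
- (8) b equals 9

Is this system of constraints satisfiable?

Unsatisfiable

Constraint 6 fixes a = 7 and constraint 8 fixes b = 9. Constraints 4 and 7 give a = d = b, so a = b. But 7 ≠ 9 — contradiction.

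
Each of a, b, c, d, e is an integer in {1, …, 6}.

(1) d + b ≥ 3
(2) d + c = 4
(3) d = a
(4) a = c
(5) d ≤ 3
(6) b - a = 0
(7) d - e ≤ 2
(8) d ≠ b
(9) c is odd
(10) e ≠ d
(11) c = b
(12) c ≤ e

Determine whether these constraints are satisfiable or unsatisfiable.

From constraints 3, 4, and 11, d = a = c = b, so d = b. But constraint 8 says d ≠ b. Contradiction.

Unsatisfiable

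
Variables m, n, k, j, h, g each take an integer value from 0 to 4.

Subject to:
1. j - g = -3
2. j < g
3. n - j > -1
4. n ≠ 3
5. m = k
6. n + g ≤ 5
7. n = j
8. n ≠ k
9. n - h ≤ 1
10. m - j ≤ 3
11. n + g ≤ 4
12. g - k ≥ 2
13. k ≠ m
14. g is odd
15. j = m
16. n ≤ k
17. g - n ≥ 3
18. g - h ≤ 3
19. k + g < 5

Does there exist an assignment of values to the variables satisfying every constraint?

Unsatisfiable

From constraints 5, 7, and 15, n = j = m = k, so n = k. But constraint 8 says n ≠ k. Contradiction.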